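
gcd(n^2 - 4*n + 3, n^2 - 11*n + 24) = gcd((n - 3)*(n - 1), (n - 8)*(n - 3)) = n - 3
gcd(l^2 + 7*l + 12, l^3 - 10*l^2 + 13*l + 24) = 1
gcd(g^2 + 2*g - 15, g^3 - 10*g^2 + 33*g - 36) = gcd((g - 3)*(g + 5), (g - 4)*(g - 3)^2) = g - 3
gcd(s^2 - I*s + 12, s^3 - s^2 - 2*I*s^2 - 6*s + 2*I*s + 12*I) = 1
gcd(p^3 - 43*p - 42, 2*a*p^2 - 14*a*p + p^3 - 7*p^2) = p - 7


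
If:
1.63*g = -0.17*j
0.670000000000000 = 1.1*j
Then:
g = -0.06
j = 0.61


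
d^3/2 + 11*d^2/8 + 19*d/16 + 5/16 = (d/2 + 1/2)*(d + 1/2)*(d + 5/4)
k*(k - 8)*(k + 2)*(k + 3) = k^4 - 3*k^3 - 34*k^2 - 48*k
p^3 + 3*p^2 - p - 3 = (p - 1)*(p + 1)*(p + 3)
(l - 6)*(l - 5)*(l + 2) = l^3 - 9*l^2 + 8*l + 60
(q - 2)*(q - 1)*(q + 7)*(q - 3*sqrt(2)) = q^4 - 3*sqrt(2)*q^3 + 4*q^3 - 19*q^2 - 12*sqrt(2)*q^2 + 14*q + 57*sqrt(2)*q - 42*sqrt(2)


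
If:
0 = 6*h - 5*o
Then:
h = 5*o/6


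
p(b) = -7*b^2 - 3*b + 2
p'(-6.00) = 81.00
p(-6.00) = -232.00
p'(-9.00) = 123.00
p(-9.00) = -538.00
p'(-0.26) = 0.64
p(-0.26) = 2.31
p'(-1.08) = 12.12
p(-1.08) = -2.92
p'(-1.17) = 13.38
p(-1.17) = -4.07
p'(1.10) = -18.40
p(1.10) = -9.77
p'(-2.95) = 38.30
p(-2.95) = -50.07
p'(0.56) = -10.84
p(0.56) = -1.88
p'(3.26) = -48.64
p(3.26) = -82.17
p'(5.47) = -79.58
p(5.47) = -223.86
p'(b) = -14*b - 3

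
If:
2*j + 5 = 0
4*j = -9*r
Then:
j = -5/2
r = 10/9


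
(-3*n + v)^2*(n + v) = 9*n^3 + 3*n^2*v - 5*n*v^2 + v^3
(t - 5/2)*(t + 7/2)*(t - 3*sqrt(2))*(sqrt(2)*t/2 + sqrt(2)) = sqrt(2)*t^4/2 - 3*t^3 + 3*sqrt(2)*t^3/2 - 9*t^2 - 27*sqrt(2)*t^2/8 - 35*sqrt(2)*t/4 + 81*t/4 + 105/2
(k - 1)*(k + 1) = k^2 - 1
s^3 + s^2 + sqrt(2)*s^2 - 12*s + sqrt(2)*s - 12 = (s + 1)*(s - 2*sqrt(2))*(s + 3*sqrt(2))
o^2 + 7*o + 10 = (o + 2)*(o + 5)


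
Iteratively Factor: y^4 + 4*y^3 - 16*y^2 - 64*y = (y)*(y^3 + 4*y^2 - 16*y - 64) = y*(y - 4)*(y^2 + 8*y + 16) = y*(y - 4)*(y + 4)*(y + 4)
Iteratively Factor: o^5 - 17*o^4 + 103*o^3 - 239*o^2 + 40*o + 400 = (o - 4)*(o^4 - 13*o^3 + 51*o^2 - 35*o - 100) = (o - 5)*(o - 4)*(o^3 - 8*o^2 + 11*o + 20) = (o - 5)*(o - 4)^2*(o^2 - 4*o - 5) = (o - 5)^2*(o - 4)^2*(o + 1)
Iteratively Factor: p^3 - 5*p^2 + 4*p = (p - 4)*(p^2 - p) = (p - 4)*(p - 1)*(p)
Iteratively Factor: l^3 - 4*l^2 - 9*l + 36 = (l + 3)*(l^2 - 7*l + 12) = (l - 4)*(l + 3)*(l - 3)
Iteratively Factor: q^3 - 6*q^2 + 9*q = (q)*(q^2 - 6*q + 9) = q*(q - 3)*(q - 3)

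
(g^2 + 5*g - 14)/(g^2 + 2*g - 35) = (g - 2)/(g - 5)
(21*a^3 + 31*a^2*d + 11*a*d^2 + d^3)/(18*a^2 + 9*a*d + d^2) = (7*a^2 + 8*a*d + d^2)/(6*a + d)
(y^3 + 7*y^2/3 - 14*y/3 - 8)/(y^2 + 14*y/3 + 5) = (3*y^2 - 2*y - 8)/(3*y + 5)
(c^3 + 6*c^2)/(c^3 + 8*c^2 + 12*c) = c/(c + 2)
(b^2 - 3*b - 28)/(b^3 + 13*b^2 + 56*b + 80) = (b - 7)/(b^2 + 9*b + 20)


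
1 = 1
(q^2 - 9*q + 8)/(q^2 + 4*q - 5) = (q - 8)/(q + 5)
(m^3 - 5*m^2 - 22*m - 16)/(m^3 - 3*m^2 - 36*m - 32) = (m + 2)/(m + 4)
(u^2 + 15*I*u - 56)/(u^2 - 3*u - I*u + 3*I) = (u^2 + 15*I*u - 56)/(u^2 - 3*u - I*u + 3*I)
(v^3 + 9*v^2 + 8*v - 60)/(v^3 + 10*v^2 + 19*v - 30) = (v - 2)/(v - 1)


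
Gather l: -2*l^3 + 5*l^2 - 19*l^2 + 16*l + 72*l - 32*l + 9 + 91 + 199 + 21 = -2*l^3 - 14*l^2 + 56*l + 320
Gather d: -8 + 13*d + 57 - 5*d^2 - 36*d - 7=-5*d^2 - 23*d + 42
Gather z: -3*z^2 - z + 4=-3*z^2 - z + 4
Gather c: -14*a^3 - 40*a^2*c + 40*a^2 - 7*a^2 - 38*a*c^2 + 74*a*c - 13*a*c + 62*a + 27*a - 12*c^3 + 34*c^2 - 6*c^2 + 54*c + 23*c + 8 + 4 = -14*a^3 + 33*a^2 + 89*a - 12*c^3 + c^2*(28 - 38*a) + c*(-40*a^2 + 61*a + 77) + 12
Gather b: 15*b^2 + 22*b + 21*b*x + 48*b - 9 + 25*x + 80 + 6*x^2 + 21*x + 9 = 15*b^2 + b*(21*x + 70) + 6*x^2 + 46*x + 80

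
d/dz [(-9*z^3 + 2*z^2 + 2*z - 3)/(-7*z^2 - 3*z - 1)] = (63*z^4 + 54*z^3 + 35*z^2 - 46*z - 11)/(49*z^4 + 42*z^3 + 23*z^2 + 6*z + 1)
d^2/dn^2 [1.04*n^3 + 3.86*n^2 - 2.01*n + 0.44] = 6.24*n + 7.72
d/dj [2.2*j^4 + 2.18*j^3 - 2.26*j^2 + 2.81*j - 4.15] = 8.8*j^3 + 6.54*j^2 - 4.52*j + 2.81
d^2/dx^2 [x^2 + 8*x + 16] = 2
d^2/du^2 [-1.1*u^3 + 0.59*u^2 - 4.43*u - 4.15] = 1.18 - 6.6*u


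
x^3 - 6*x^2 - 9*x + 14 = (x - 7)*(x - 1)*(x + 2)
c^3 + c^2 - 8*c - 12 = (c - 3)*(c + 2)^2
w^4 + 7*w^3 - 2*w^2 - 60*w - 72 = (w - 3)*(w + 2)^2*(w + 6)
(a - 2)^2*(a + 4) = a^3 - 12*a + 16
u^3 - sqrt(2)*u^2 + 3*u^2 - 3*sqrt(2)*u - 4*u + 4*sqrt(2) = (u - 1)*(u + 4)*(u - sqrt(2))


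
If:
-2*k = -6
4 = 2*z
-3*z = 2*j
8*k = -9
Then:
No Solution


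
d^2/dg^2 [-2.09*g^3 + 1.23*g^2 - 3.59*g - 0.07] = 2.46 - 12.54*g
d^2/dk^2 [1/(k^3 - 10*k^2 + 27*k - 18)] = 2*((10 - 3*k)*(k^3 - 10*k^2 + 27*k - 18) + (3*k^2 - 20*k + 27)^2)/(k^3 - 10*k^2 + 27*k - 18)^3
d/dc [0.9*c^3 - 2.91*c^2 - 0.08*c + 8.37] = 2.7*c^2 - 5.82*c - 0.08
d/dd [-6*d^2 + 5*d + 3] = 5 - 12*d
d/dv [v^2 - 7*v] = 2*v - 7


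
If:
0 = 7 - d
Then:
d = 7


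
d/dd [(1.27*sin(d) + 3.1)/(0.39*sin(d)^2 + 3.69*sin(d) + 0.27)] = (-2.418*sin(d) + 0.24765*cos(2*d) - 11.34375)*cos(d)/(0.39*sin(d)^2 + 3.69*sin(d) + 0.27)^2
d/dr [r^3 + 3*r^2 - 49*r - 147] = 3*r^2 + 6*r - 49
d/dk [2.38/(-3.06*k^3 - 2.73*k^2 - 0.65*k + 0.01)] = (21.8484*k^2 + 12.9948*k + 1.547)/(3.06*k^3 + 2.73*k^2 + 0.65*k - 0.01)^2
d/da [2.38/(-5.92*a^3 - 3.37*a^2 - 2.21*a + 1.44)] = (42.2688*a^2 + 16.0412*a + 5.2598)/(5.92*a^3 + 3.37*a^2 + 2.21*a - 1.44)^2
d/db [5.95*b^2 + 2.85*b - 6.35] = 11.9*b + 2.85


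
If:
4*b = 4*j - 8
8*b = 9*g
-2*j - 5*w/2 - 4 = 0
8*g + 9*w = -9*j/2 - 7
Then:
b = 1152/397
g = 1024/397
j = 1946/397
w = -2192/397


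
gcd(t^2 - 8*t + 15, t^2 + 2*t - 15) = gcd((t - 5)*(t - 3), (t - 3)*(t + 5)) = t - 3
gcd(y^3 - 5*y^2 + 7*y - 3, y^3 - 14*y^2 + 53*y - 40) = y - 1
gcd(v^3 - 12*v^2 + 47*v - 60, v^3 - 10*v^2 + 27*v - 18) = v - 3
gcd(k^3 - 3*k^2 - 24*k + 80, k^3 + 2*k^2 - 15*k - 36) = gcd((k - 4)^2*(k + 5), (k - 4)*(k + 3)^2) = k - 4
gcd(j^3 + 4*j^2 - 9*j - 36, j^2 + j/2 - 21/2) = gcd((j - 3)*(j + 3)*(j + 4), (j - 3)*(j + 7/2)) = j - 3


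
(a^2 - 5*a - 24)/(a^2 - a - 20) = (-a^2 + 5*a + 24)/(-a^2 + a + 20)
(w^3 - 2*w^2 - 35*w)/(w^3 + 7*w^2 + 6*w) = (w^2 - 2*w - 35)/(w^2 + 7*w + 6)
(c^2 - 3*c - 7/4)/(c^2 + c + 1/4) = (2*c - 7)/(2*c + 1)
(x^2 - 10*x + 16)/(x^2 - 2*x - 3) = (-x^2 + 10*x - 16)/(-x^2 + 2*x + 3)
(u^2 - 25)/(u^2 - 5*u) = (u + 5)/u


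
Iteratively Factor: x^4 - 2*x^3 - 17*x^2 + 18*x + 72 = (x + 2)*(x^3 - 4*x^2 - 9*x + 36) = (x + 2)*(x + 3)*(x^2 - 7*x + 12) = (x - 4)*(x + 2)*(x + 3)*(x - 3)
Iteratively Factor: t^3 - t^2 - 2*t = (t - 2)*(t^2 + t) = (t - 2)*(t + 1)*(t)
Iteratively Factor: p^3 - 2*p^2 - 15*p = (p - 5)*(p^2 + 3*p) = p*(p - 5)*(p + 3)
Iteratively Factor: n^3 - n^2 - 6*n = (n)*(n^2 - n - 6) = n*(n + 2)*(n - 3)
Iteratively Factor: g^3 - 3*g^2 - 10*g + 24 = (g + 3)*(g^2 - 6*g + 8) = (g - 2)*(g + 3)*(g - 4)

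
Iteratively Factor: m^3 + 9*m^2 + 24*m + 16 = (m + 4)*(m^2 + 5*m + 4) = (m + 4)^2*(m + 1)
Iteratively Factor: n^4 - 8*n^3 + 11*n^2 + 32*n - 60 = (n - 2)*(n^3 - 6*n^2 - n + 30) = (n - 5)*(n - 2)*(n^2 - n - 6) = (n - 5)*(n - 2)*(n + 2)*(n - 3)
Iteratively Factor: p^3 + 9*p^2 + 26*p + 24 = (p + 2)*(p^2 + 7*p + 12) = (p + 2)*(p + 3)*(p + 4)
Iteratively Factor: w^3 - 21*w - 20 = (w + 4)*(w^2 - 4*w - 5) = (w + 1)*(w + 4)*(w - 5)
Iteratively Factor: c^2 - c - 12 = (c + 3)*(c - 4)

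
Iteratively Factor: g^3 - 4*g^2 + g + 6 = (g + 1)*(g^2 - 5*g + 6) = (g - 3)*(g + 1)*(g - 2)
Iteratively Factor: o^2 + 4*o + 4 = (o + 2)*(o + 2)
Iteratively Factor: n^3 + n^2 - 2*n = (n)*(n^2 + n - 2) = n*(n + 2)*(n - 1)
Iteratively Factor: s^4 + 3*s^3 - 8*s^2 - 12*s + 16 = (s - 2)*(s^3 + 5*s^2 + 2*s - 8) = (s - 2)*(s - 1)*(s^2 + 6*s + 8) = (s - 2)*(s - 1)*(s + 2)*(s + 4)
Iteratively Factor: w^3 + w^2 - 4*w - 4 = (w + 2)*(w^2 - w - 2) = (w - 2)*(w + 2)*(w + 1)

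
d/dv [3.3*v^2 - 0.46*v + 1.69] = 6.6*v - 0.46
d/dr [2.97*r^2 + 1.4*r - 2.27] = 5.94*r + 1.4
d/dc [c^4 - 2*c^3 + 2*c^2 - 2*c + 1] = 4*c^3 - 6*c^2 + 4*c - 2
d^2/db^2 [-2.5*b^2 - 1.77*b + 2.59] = -5.00000000000000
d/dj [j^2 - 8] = 2*j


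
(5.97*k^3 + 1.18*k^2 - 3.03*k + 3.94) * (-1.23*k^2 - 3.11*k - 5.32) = -7.3431*k^5 - 20.0181*k^4 - 31.7033*k^3 - 1.7005*k^2 + 3.8662*k - 20.9608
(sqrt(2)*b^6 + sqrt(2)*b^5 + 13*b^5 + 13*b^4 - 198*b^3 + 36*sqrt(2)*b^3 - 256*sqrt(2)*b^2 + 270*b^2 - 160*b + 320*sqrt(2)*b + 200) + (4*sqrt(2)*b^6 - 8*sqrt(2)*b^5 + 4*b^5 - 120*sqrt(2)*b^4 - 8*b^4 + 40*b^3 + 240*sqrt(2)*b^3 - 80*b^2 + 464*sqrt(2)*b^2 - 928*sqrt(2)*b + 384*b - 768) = 5*sqrt(2)*b^6 - 7*sqrt(2)*b^5 + 17*b^5 - 120*sqrt(2)*b^4 + 5*b^4 - 158*b^3 + 276*sqrt(2)*b^3 + 190*b^2 + 208*sqrt(2)*b^2 - 608*sqrt(2)*b + 224*b - 568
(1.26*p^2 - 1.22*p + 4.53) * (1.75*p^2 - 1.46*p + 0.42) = 2.205*p^4 - 3.9746*p^3 + 10.2379*p^2 - 7.1262*p + 1.9026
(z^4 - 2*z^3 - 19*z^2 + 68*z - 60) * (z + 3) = z^5 + z^4 - 25*z^3 + 11*z^2 + 144*z - 180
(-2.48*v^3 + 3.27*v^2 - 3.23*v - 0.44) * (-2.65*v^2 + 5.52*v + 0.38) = 6.572*v^5 - 22.3551*v^4 + 25.6675*v^3 - 15.421*v^2 - 3.6562*v - 0.1672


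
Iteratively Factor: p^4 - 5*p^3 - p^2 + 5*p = (p - 1)*(p^3 - 4*p^2 - 5*p) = (p - 5)*(p - 1)*(p^2 + p) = p*(p - 5)*(p - 1)*(p + 1)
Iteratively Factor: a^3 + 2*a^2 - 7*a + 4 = (a - 1)*(a^2 + 3*a - 4) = (a - 1)*(a + 4)*(a - 1)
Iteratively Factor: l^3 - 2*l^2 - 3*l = (l)*(l^2 - 2*l - 3) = l*(l + 1)*(l - 3)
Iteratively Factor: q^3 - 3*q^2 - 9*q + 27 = (q + 3)*(q^2 - 6*q + 9) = (q - 3)*(q + 3)*(q - 3)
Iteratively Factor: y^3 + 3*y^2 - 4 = (y + 2)*(y^2 + y - 2) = (y + 2)^2*(y - 1)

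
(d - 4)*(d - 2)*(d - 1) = d^3 - 7*d^2 + 14*d - 8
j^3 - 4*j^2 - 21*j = j*(j - 7)*(j + 3)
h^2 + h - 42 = (h - 6)*(h + 7)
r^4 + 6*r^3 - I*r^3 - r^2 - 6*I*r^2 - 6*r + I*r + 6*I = (r - 1)*(r + 1)*(r + 6)*(r - I)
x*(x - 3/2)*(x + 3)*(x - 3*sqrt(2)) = x^4 - 3*sqrt(2)*x^3 + 3*x^3/2 - 9*sqrt(2)*x^2/2 - 9*x^2/2 + 27*sqrt(2)*x/2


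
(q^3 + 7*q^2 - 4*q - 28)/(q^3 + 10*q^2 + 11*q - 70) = (q + 2)/(q + 5)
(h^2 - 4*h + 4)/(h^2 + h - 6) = (h - 2)/(h + 3)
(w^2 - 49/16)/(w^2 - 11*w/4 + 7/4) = (w + 7/4)/(w - 1)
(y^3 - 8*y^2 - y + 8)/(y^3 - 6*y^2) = (y^3 - 8*y^2 - y + 8)/(y^2*(y - 6))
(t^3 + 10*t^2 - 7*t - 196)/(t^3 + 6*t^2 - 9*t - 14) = (t^2 + 3*t - 28)/(t^2 - t - 2)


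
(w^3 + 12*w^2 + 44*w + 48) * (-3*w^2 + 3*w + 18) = -3*w^5 - 33*w^4 - 78*w^3 + 204*w^2 + 936*w + 864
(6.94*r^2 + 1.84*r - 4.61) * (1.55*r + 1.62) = 10.757*r^3 + 14.0948*r^2 - 4.1647*r - 7.4682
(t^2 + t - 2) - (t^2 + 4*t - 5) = 3 - 3*t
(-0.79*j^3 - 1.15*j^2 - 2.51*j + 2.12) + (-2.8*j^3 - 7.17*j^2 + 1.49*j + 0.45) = -3.59*j^3 - 8.32*j^2 - 1.02*j + 2.57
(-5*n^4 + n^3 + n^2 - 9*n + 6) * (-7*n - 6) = 35*n^5 + 23*n^4 - 13*n^3 + 57*n^2 + 12*n - 36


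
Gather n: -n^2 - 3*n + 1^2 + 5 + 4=-n^2 - 3*n + 10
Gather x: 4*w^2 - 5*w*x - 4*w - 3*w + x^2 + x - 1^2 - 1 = 4*w^2 - 7*w + x^2 + x*(1 - 5*w) - 2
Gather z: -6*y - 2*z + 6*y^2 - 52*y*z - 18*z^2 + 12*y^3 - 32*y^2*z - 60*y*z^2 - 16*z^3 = 12*y^3 + 6*y^2 - 6*y - 16*z^3 + z^2*(-60*y - 18) + z*(-32*y^2 - 52*y - 2)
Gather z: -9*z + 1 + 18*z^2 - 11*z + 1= 18*z^2 - 20*z + 2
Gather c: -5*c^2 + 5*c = -5*c^2 + 5*c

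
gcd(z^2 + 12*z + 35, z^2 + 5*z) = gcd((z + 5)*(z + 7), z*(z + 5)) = z + 5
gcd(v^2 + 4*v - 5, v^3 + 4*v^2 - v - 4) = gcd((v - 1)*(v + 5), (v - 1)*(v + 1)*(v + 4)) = v - 1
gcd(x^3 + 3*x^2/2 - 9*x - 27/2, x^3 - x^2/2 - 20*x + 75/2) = x - 3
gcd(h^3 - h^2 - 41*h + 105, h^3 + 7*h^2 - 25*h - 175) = h^2 + 2*h - 35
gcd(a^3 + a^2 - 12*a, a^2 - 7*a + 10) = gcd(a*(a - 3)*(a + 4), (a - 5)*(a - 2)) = 1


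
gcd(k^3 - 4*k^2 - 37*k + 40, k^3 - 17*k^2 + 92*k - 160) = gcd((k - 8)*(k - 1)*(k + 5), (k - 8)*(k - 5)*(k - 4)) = k - 8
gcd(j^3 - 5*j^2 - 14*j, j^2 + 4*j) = j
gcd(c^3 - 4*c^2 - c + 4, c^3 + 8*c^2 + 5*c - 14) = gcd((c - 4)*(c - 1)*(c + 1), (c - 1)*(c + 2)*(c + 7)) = c - 1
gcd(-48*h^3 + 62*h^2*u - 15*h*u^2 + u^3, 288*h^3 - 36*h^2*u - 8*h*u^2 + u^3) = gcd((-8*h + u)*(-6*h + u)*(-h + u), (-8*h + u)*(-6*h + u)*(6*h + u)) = 48*h^2 - 14*h*u + u^2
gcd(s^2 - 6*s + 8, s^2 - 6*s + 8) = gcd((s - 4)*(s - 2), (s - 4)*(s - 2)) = s^2 - 6*s + 8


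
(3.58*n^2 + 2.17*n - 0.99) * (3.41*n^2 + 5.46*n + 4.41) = 12.2078*n^4 + 26.9465*n^3 + 24.2601*n^2 + 4.1643*n - 4.3659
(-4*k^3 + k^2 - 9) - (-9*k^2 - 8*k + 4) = -4*k^3 + 10*k^2 + 8*k - 13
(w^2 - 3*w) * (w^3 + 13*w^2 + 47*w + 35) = w^5 + 10*w^4 + 8*w^3 - 106*w^2 - 105*w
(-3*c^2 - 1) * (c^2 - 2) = -3*c^4 + 5*c^2 + 2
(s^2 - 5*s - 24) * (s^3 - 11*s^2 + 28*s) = s^5 - 16*s^4 + 59*s^3 + 124*s^2 - 672*s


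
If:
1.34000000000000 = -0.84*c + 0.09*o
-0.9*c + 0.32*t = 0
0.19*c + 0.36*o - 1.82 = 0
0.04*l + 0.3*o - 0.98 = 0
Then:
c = -1.00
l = -17.36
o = 5.58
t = -2.80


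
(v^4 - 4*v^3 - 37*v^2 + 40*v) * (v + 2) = v^5 - 2*v^4 - 45*v^3 - 34*v^2 + 80*v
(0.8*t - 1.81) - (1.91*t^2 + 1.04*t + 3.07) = -1.91*t^2 - 0.24*t - 4.88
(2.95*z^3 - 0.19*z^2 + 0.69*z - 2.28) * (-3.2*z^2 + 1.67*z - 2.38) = -9.44*z^5 + 5.5345*z^4 - 9.5463*z^3 + 8.9005*z^2 - 5.4498*z + 5.4264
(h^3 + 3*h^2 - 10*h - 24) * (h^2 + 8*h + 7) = h^5 + 11*h^4 + 21*h^3 - 83*h^2 - 262*h - 168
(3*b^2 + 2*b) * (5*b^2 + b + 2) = 15*b^4 + 13*b^3 + 8*b^2 + 4*b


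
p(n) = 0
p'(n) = 0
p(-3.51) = 0.00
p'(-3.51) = 0.00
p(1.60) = 0.00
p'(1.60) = 0.00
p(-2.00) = 0.00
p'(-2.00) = 0.00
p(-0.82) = 0.00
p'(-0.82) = 0.00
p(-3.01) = 0.00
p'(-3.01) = 0.00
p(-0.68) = 0.00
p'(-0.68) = 0.00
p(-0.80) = 0.00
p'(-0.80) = 0.00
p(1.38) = 0.00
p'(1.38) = 0.00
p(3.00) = 0.00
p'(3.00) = 0.00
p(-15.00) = 0.00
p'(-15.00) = 0.00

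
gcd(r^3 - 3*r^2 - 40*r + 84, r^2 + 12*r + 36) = r + 6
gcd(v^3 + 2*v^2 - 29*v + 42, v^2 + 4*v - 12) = v - 2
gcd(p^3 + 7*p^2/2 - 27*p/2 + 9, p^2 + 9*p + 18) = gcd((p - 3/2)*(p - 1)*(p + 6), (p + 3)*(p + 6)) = p + 6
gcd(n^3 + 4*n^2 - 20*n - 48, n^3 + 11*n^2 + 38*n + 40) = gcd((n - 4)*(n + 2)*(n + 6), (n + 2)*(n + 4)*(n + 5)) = n + 2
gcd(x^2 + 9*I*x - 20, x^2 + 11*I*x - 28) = x + 4*I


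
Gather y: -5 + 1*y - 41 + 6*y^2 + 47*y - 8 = 6*y^2 + 48*y - 54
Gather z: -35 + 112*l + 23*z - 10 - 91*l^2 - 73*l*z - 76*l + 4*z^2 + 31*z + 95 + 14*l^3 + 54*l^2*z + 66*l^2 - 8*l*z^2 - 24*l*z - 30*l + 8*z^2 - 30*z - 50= 14*l^3 - 25*l^2 + 6*l + z^2*(12 - 8*l) + z*(54*l^2 - 97*l + 24)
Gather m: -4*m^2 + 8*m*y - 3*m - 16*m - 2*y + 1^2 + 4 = -4*m^2 + m*(8*y - 19) - 2*y + 5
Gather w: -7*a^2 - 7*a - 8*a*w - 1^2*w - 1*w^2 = -7*a^2 - 7*a - w^2 + w*(-8*a - 1)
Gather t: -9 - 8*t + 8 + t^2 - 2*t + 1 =t^2 - 10*t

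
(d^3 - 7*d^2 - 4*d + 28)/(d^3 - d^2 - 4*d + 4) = (d - 7)/(d - 1)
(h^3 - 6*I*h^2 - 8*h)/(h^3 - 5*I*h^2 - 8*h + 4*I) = h*(h - 4*I)/(h^2 - 3*I*h - 2)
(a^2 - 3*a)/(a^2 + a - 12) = a/(a + 4)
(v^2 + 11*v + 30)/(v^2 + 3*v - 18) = (v + 5)/(v - 3)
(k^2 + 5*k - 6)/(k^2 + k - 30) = (k - 1)/(k - 5)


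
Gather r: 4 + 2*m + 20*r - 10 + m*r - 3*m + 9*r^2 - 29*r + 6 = -m + 9*r^2 + r*(m - 9)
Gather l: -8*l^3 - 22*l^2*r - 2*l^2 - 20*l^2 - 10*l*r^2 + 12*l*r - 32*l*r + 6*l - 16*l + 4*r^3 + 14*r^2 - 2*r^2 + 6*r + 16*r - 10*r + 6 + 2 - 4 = -8*l^3 + l^2*(-22*r - 22) + l*(-10*r^2 - 20*r - 10) + 4*r^3 + 12*r^2 + 12*r + 4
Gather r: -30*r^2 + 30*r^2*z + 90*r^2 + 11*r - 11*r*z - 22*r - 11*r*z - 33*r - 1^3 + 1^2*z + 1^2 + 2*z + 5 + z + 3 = r^2*(30*z + 60) + r*(-22*z - 44) + 4*z + 8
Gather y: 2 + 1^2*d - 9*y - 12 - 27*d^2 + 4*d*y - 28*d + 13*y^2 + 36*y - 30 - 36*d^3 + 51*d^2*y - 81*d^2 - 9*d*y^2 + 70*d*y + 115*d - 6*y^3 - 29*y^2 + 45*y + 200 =-36*d^3 - 108*d^2 + 88*d - 6*y^3 + y^2*(-9*d - 16) + y*(51*d^2 + 74*d + 72) + 160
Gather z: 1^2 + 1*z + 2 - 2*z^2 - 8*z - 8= -2*z^2 - 7*z - 5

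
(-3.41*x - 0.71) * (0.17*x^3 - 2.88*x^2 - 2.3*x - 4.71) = -0.5797*x^4 + 9.7001*x^3 + 9.8878*x^2 + 17.6941*x + 3.3441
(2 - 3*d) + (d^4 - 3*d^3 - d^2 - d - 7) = d^4 - 3*d^3 - d^2 - 4*d - 5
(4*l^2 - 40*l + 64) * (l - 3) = 4*l^3 - 52*l^2 + 184*l - 192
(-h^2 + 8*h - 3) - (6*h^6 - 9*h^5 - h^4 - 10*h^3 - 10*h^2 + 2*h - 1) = -6*h^6 + 9*h^5 + h^4 + 10*h^3 + 9*h^2 + 6*h - 2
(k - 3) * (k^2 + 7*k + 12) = k^3 + 4*k^2 - 9*k - 36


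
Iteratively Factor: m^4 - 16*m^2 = (m + 4)*(m^3 - 4*m^2) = m*(m + 4)*(m^2 - 4*m) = m*(m - 4)*(m + 4)*(m)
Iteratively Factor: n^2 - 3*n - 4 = (n - 4)*(n + 1)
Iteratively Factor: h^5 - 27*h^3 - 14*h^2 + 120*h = (h)*(h^4 - 27*h^2 - 14*h + 120) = h*(h - 5)*(h^3 + 5*h^2 - 2*h - 24) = h*(h - 5)*(h + 3)*(h^2 + 2*h - 8) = h*(h - 5)*(h - 2)*(h + 3)*(h + 4)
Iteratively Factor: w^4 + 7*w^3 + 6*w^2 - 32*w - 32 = (w + 4)*(w^3 + 3*w^2 - 6*w - 8) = (w + 4)^2*(w^2 - w - 2) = (w - 2)*(w + 4)^2*(w + 1)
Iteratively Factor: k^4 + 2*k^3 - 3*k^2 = (k)*(k^3 + 2*k^2 - 3*k) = k^2*(k^2 + 2*k - 3) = k^2*(k - 1)*(k + 3)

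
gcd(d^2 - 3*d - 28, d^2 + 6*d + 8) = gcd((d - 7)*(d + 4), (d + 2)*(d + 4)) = d + 4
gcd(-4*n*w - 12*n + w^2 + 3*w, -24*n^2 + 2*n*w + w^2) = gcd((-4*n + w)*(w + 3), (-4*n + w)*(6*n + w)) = -4*n + w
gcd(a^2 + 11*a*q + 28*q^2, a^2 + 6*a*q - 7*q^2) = a + 7*q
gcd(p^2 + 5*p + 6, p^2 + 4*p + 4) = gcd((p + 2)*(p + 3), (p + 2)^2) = p + 2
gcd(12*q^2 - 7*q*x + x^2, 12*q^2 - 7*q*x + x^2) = 12*q^2 - 7*q*x + x^2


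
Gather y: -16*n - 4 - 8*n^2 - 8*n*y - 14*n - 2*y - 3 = -8*n^2 - 30*n + y*(-8*n - 2) - 7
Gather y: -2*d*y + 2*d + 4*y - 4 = 2*d + y*(4 - 2*d) - 4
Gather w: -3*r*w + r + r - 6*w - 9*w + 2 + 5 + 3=2*r + w*(-3*r - 15) + 10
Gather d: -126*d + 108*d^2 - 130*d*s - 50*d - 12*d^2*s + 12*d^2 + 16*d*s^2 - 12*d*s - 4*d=d^2*(120 - 12*s) + d*(16*s^2 - 142*s - 180)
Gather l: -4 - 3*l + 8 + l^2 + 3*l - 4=l^2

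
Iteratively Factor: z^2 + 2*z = (z)*(z + 2)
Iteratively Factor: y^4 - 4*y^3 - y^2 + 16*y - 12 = (y + 2)*(y^3 - 6*y^2 + 11*y - 6) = (y - 2)*(y + 2)*(y^2 - 4*y + 3) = (y - 3)*(y - 2)*(y + 2)*(y - 1)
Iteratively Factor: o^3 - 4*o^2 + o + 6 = (o - 3)*(o^2 - o - 2) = (o - 3)*(o + 1)*(o - 2)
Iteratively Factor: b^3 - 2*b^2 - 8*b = (b)*(b^2 - 2*b - 8) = b*(b - 4)*(b + 2)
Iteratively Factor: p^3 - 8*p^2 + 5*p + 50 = (p - 5)*(p^2 - 3*p - 10) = (p - 5)*(p + 2)*(p - 5)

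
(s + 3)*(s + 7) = s^2 + 10*s + 21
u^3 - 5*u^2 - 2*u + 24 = (u - 4)*(u - 3)*(u + 2)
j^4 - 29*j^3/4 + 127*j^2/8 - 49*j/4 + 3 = (j - 4)*(j - 2)*(j - 3/4)*(j - 1/2)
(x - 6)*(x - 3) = x^2 - 9*x + 18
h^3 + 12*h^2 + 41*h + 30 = (h + 1)*(h + 5)*(h + 6)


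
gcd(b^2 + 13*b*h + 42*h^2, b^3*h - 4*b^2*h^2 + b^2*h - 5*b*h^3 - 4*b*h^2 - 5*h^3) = 1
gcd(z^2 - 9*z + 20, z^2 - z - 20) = z - 5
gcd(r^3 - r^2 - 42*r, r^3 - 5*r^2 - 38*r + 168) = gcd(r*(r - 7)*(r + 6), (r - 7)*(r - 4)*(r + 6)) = r^2 - r - 42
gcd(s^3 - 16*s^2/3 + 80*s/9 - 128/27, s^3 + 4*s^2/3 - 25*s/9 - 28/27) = s - 4/3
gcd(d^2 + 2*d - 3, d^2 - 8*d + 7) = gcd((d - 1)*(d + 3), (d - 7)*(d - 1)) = d - 1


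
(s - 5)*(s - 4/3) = s^2 - 19*s/3 + 20/3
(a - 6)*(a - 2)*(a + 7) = a^3 - a^2 - 44*a + 84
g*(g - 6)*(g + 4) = g^3 - 2*g^2 - 24*g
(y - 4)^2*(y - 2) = y^3 - 10*y^2 + 32*y - 32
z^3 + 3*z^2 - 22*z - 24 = (z - 4)*(z + 1)*(z + 6)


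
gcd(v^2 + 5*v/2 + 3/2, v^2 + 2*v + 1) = v + 1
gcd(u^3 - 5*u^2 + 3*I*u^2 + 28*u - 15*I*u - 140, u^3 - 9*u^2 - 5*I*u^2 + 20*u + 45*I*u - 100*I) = u - 5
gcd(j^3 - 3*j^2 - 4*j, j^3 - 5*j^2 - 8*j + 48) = j - 4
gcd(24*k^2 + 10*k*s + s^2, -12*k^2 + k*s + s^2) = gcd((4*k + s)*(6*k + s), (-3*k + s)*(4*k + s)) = 4*k + s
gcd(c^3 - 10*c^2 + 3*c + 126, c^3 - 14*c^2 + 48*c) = c - 6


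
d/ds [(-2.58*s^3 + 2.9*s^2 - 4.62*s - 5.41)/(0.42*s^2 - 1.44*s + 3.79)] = (-1.0836*s^4 + 7.4304*s^3 - 31.5702*s^2 + 26.5264*s - 25.3002)/(0.1764*s^4 - 1.2096*s^3 + 5.2572*s^2 - 10.9152*s + 14.3641)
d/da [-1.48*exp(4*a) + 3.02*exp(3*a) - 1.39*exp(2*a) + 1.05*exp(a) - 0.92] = (-5.92*exp(3*a) + 9.06*exp(2*a) - 2.78*exp(a) + 1.05)*exp(a)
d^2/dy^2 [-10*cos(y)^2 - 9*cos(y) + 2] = 9*cos(y) + 20*cos(2*y)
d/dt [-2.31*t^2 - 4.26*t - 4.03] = -4.62*t - 4.26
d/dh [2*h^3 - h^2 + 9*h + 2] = 6*h^2 - 2*h + 9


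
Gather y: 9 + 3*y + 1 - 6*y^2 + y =-6*y^2 + 4*y + 10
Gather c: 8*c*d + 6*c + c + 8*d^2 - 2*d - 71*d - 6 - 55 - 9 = c*(8*d + 7) + 8*d^2 - 73*d - 70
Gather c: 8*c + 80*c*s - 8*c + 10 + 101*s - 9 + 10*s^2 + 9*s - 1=80*c*s + 10*s^2 + 110*s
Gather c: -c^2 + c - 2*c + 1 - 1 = -c^2 - c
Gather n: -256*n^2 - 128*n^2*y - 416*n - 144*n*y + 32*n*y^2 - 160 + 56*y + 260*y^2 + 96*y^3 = n^2*(-128*y - 256) + n*(32*y^2 - 144*y - 416) + 96*y^3 + 260*y^2 + 56*y - 160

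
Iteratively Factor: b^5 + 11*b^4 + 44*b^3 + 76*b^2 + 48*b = (b + 3)*(b^4 + 8*b^3 + 20*b^2 + 16*b) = (b + 2)*(b + 3)*(b^3 + 6*b^2 + 8*b) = (b + 2)*(b + 3)*(b + 4)*(b^2 + 2*b) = b*(b + 2)*(b + 3)*(b + 4)*(b + 2)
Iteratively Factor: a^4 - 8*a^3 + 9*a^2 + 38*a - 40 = (a + 2)*(a^3 - 10*a^2 + 29*a - 20) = (a - 4)*(a + 2)*(a^2 - 6*a + 5) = (a - 4)*(a - 1)*(a + 2)*(a - 5)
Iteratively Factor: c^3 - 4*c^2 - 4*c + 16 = (c - 4)*(c^2 - 4) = (c - 4)*(c - 2)*(c + 2)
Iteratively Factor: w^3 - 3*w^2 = (w)*(w^2 - 3*w) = w*(w - 3)*(w)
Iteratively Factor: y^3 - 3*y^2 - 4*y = (y - 4)*(y^2 + y) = y*(y - 4)*(y + 1)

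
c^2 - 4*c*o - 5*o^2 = (c - 5*o)*(c + o)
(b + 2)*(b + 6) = b^2 + 8*b + 12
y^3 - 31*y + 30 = (y - 5)*(y - 1)*(y + 6)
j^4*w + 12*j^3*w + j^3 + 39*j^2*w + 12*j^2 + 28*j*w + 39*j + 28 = (j + 1)*(j + 4)*(j + 7)*(j*w + 1)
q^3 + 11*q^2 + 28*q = q*(q + 4)*(q + 7)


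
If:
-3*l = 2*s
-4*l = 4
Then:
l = -1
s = 3/2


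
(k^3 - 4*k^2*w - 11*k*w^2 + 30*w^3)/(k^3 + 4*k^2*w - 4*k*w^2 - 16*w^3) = (k^2 - 2*k*w - 15*w^2)/(k^2 + 6*k*w + 8*w^2)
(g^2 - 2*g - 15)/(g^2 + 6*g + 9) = (g - 5)/(g + 3)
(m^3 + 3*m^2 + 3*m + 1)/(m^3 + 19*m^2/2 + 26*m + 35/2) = 2*(m^2 + 2*m + 1)/(2*m^2 + 17*m + 35)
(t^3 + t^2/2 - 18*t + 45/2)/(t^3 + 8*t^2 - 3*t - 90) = (t - 3/2)/(t + 6)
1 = 1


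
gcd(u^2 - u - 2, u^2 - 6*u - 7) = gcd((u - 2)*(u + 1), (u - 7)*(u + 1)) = u + 1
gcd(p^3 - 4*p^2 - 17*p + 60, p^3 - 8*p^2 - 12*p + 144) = p + 4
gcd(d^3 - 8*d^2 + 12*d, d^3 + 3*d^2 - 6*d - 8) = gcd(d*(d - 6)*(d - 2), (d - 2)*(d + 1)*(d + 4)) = d - 2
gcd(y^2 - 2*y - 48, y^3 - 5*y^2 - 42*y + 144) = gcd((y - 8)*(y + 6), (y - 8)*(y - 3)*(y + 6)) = y^2 - 2*y - 48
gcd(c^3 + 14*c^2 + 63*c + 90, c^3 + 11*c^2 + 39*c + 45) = c^2 + 8*c + 15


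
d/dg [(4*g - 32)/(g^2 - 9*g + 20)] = 4*(-g^2 + 16*g - 52)/(g^4 - 18*g^3 + 121*g^2 - 360*g + 400)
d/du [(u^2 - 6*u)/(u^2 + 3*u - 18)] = 9*(u^2 - 4*u + 12)/(u^4 + 6*u^3 - 27*u^2 - 108*u + 324)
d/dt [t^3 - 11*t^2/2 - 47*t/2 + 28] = 3*t^2 - 11*t - 47/2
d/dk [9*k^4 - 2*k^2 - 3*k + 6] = 36*k^3 - 4*k - 3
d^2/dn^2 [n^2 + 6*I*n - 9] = 2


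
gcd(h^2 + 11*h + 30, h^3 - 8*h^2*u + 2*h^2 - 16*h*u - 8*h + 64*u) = 1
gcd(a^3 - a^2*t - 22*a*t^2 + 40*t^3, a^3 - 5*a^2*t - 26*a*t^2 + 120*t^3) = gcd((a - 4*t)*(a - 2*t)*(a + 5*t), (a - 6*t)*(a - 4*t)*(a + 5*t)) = -a^2 - a*t + 20*t^2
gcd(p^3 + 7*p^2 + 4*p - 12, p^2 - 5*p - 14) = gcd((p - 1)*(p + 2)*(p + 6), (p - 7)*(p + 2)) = p + 2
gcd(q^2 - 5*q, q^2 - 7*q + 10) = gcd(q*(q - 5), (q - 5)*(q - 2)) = q - 5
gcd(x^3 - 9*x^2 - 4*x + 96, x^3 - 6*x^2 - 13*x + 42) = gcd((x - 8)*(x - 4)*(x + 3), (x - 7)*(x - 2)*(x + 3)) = x + 3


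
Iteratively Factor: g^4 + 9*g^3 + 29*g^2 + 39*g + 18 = (g + 2)*(g^3 + 7*g^2 + 15*g + 9) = (g + 1)*(g + 2)*(g^2 + 6*g + 9) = (g + 1)*(g + 2)*(g + 3)*(g + 3)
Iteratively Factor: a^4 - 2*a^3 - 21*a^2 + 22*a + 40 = (a + 1)*(a^3 - 3*a^2 - 18*a + 40) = (a + 1)*(a + 4)*(a^2 - 7*a + 10) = (a - 5)*(a + 1)*(a + 4)*(a - 2)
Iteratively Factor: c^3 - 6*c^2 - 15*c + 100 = (c - 5)*(c^2 - c - 20) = (c - 5)^2*(c + 4)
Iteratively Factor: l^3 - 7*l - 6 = (l + 1)*(l^2 - l - 6) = (l + 1)*(l + 2)*(l - 3)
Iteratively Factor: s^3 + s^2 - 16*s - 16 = (s + 1)*(s^2 - 16) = (s - 4)*(s + 1)*(s + 4)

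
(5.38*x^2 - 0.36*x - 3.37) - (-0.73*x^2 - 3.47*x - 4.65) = 6.11*x^2 + 3.11*x + 1.28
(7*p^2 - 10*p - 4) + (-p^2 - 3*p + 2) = 6*p^2 - 13*p - 2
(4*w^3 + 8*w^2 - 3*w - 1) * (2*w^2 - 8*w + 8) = 8*w^5 - 16*w^4 - 38*w^3 + 86*w^2 - 16*w - 8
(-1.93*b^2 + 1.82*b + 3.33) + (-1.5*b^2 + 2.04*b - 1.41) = -3.43*b^2 + 3.86*b + 1.92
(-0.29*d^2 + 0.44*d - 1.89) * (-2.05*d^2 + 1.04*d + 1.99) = 0.5945*d^4 - 1.2036*d^3 + 3.755*d^2 - 1.09*d - 3.7611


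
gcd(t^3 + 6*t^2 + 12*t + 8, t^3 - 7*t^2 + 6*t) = 1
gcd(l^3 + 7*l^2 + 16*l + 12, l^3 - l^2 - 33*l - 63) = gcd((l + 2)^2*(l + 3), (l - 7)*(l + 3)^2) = l + 3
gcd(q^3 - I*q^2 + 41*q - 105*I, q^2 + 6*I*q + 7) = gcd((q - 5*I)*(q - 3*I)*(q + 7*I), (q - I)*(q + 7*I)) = q + 7*I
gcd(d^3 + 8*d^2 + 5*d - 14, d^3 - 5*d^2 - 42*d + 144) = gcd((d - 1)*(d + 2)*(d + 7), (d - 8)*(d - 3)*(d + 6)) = 1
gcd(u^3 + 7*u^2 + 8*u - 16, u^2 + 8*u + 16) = u^2 + 8*u + 16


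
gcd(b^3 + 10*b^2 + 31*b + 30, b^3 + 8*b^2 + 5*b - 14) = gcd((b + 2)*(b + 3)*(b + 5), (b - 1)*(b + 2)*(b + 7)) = b + 2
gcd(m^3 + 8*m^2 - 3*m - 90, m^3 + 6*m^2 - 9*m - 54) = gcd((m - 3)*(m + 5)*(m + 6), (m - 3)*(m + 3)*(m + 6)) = m^2 + 3*m - 18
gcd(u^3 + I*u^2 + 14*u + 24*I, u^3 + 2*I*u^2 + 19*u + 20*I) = u - 4*I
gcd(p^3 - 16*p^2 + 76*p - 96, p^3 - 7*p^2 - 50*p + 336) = p^2 - 14*p + 48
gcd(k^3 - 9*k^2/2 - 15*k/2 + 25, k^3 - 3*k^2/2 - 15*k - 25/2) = k^2 - 5*k/2 - 25/2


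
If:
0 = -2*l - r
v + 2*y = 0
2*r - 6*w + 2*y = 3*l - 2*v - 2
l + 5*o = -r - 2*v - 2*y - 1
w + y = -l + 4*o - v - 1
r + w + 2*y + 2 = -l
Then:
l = 312/239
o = 43/239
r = -624/239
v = -142/239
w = -308/239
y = 71/239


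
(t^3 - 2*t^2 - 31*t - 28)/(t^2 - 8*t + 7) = (t^2 + 5*t + 4)/(t - 1)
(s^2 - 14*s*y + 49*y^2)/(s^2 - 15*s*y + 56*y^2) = (-s + 7*y)/(-s + 8*y)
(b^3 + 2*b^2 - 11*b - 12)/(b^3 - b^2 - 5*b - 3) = (b + 4)/(b + 1)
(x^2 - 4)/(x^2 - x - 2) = (x + 2)/(x + 1)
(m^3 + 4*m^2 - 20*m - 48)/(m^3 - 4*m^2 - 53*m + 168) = (m^3 + 4*m^2 - 20*m - 48)/(m^3 - 4*m^2 - 53*m + 168)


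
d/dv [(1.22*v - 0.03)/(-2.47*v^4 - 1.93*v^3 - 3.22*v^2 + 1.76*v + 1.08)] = (9.0402*v^4 + 4.4128*v^3 + 3.7547*v^2 - 0.1932*v + 1.3704)/(6.1009*v^8 + 9.5342*v^7 + 19.6317*v^6 + 3.7348*v^5 - 1.7604*v^4 - 15.5032*v^3 - 3.8576*v^2 + 3.8016*v + 1.1664)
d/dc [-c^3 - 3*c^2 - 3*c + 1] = -3*c^2 - 6*c - 3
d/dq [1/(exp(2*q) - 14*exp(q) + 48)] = 2*(7 - exp(q))*exp(q)/(exp(2*q) - 14*exp(q) + 48)^2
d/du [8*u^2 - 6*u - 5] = 16*u - 6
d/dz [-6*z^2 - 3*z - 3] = -12*z - 3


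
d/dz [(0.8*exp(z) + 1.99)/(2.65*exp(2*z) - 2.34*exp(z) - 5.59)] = (-2.12*exp(2*z) - 10.547*exp(z) + 0.1846)*exp(z)/(7.0225*exp(4*z) - 12.402*exp(3*z) - 24.1514*exp(2*z) + 26.1612*exp(z) + 31.2481)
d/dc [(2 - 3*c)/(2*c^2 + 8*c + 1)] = (6*c^2 - 8*c - 19)/(4*c^4 + 32*c^3 + 68*c^2 + 16*c + 1)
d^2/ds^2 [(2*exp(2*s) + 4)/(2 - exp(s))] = 2*(-exp(3*s) + 6*exp(2*s) - 18*exp(s) - 4)*exp(s)/(exp(3*s) - 6*exp(2*s) + 12*exp(s) - 8)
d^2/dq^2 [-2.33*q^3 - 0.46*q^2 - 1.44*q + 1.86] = -13.98*q - 0.92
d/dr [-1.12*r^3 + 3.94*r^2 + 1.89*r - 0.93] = -3.36*r^2 + 7.88*r + 1.89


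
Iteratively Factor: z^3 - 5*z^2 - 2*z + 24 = (z - 3)*(z^2 - 2*z - 8) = (z - 4)*(z - 3)*(z + 2)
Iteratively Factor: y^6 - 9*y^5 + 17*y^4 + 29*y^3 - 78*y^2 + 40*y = (y - 1)*(y^5 - 8*y^4 + 9*y^3 + 38*y^2 - 40*y) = (y - 4)*(y - 1)*(y^4 - 4*y^3 - 7*y^2 + 10*y) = y*(y - 4)*(y - 1)*(y^3 - 4*y^2 - 7*y + 10) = y*(y - 4)*(y - 1)^2*(y^2 - 3*y - 10) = y*(y - 5)*(y - 4)*(y - 1)^2*(y + 2)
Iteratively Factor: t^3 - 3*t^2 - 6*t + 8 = (t + 2)*(t^2 - 5*t + 4) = (t - 1)*(t + 2)*(t - 4)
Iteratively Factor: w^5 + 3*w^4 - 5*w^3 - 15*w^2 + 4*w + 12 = (w + 3)*(w^4 - 5*w^2 + 4) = (w - 1)*(w + 3)*(w^3 + w^2 - 4*w - 4) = (w - 1)*(w + 1)*(w + 3)*(w^2 - 4) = (w - 1)*(w + 1)*(w + 2)*(w + 3)*(w - 2)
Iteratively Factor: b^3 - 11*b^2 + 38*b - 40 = (b - 4)*(b^2 - 7*b + 10) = (b - 4)*(b - 2)*(b - 5)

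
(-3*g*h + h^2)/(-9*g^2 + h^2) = h/(3*g + h)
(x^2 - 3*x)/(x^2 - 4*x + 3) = x/(x - 1)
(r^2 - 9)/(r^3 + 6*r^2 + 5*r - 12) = (r - 3)/(r^2 + 3*r - 4)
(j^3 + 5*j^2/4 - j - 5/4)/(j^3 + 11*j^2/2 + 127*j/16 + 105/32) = 8*(j^2 - 1)/(8*j^2 + 34*j + 21)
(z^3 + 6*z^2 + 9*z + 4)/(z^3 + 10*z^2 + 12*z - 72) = (z^3 + 6*z^2 + 9*z + 4)/(z^3 + 10*z^2 + 12*z - 72)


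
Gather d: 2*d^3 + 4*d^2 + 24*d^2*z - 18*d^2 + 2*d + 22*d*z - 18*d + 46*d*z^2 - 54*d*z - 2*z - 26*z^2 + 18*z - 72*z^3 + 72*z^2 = 2*d^3 + d^2*(24*z - 14) + d*(46*z^2 - 32*z - 16) - 72*z^3 + 46*z^2 + 16*z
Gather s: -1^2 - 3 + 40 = 36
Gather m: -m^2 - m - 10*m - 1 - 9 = -m^2 - 11*m - 10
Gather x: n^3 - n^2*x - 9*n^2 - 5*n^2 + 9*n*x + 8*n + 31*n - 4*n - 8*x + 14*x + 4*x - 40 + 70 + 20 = n^3 - 14*n^2 + 35*n + x*(-n^2 + 9*n + 10) + 50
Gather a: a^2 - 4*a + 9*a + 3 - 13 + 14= a^2 + 5*a + 4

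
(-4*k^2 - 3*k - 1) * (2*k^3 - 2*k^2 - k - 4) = -8*k^5 + 2*k^4 + 8*k^3 + 21*k^2 + 13*k + 4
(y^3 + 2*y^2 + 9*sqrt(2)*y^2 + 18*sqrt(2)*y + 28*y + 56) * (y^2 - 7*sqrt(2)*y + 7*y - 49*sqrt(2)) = y^5 + 2*sqrt(2)*y^4 + 9*y^4 - 84*y^3 + 18*sqrt(2)*y^3 - 882*y^2 - 168*sqrt(2)*y^2 - 1764*sqrt(2)*y - 1372*y - 2744*sqrt(2)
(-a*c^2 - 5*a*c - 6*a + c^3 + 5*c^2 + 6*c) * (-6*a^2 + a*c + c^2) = 6*a^3*c^2 + 30*a^3*c + 36*a^3 - 7*a^2*c^3 - 35*a^2*c^2 - 42*a^2*c + c^5 + 5*c^4 + 6*c^3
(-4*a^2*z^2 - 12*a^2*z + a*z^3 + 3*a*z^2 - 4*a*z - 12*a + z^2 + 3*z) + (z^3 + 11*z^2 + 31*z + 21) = -4*a^2*z^2 - 12*a^2*z + a*z^3 + 3*a*z^2 - 4*a*z - 12*a + z^3 + 12*z^2 + 34*z + 21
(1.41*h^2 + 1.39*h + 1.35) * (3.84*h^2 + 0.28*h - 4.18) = 5.4144*h^4 + 5.7324*h^3 - 0.3206*h^2 - 5.4322*h - 5.643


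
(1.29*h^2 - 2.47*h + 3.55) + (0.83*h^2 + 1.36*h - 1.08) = 2.12*h^2 - 1.11*h + 2.47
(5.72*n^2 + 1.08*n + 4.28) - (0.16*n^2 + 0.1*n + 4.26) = 5.56*n^2 + 0.98*n + 0.0200000000000005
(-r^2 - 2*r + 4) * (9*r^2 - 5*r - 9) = -9*r^4 - 13*r^3 + 55*r^2 - 2*r - 36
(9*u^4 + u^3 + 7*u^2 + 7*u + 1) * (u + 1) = 9*u^5 + 10*u^4 + 8*u^3 + 14*u^2 + 8*u + 1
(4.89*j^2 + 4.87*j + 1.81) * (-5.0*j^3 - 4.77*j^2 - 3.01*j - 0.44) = -24.45*j^5 - 47.6753*j^4 - 46.9988*j^3 - 25.444*j^2 - 7.5909*j - 0.7964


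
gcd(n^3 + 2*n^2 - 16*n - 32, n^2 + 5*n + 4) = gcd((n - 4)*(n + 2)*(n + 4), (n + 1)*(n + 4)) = n + 4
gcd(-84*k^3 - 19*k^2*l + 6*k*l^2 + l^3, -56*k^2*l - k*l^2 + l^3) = 7*k + l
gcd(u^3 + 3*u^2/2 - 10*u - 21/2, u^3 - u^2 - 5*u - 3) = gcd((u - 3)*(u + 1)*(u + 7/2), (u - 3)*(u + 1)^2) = u^2 - 2*u - 3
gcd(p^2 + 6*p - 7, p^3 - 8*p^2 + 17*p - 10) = p - 1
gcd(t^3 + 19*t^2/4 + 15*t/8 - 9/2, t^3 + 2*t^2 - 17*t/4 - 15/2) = t + 3/2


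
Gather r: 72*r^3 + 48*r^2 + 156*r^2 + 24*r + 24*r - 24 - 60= 72*r^3 + 204*r^2 + 48*r - 84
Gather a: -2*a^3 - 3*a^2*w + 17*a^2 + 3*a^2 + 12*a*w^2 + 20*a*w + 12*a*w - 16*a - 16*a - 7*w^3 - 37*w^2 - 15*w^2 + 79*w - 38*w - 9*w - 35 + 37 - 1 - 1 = -2*a^3 + a^2*(20 - 3*w) + a*(12*w^2 + 32*w - 32) - 7*w^3 - 52*w^2 + 32*w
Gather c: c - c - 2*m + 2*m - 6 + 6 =0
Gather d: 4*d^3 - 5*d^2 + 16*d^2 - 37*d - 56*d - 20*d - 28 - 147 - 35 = 4*d^3 + 11*d^2 - 113*d - 210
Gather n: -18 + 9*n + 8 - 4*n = 5*n - 10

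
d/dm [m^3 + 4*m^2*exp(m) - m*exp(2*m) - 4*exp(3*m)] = 4*m^2*exp(m) + 3*m^2 - 2*m*exp(2*m) + 8*m*exp(m) - 12*exp(3*m) - exp(2*m)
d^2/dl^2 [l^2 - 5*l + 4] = 2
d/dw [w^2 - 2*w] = 2*w - 2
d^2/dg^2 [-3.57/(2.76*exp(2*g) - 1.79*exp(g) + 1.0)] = (-3.57*(5.52*exp(g) - 1.79)*(11.04*exp(g) - 3.58)*exp(g) + (39.4128*exp(g) - 6.3903)*(2.76*exp(2*g) - 1.79*exp(g) + 1.0))*exp(g)/(2.76*exp(2*g) - 1.79*exp(g) + 1.0)^3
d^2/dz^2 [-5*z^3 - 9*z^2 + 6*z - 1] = -30*z - 18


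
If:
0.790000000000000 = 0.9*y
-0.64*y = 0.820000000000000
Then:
No Solution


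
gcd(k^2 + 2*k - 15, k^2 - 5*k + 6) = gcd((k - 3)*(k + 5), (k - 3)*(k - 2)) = k - 3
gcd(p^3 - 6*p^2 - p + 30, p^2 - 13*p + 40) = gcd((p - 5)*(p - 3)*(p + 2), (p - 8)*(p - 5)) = p - 5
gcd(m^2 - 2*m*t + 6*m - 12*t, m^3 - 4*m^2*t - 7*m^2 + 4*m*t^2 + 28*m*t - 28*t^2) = -m + 2*t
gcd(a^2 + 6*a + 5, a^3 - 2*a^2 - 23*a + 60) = a + 5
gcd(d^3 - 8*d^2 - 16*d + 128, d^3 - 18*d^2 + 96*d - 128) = d - 8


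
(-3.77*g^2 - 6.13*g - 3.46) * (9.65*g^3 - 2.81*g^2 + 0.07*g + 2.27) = -36.3805*g^5 - 48.5608*g^4 - 16.4276*g^3 + 0.7356*g^2 - 14.1573*g - 7.8542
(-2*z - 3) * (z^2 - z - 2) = -2*z^3 - z^2 + 7*z + 6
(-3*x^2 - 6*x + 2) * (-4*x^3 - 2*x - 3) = 12*x^5 + 24*x^4 - 2*x^3 + 21*x^2 + 14*x - 6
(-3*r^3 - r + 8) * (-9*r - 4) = 27*r^4 + 12*r^3 + 9*r^2 - 68*r - 32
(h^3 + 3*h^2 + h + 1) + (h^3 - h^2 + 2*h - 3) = 2*h^3 + 2*h^2 + 3*h - 2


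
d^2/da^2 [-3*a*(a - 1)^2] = 12 - 18*a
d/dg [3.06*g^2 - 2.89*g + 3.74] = 6.12*g - 2.89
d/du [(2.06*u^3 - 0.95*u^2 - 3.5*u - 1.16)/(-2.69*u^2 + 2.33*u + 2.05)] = (-5.5414*u^4 + 9.5996*u^3 + 1.0405*u^2 - 10.1358*u - 4.4722)/(7.2361*u^4 - 12.5354*u^3 - 5.6001*u^2 + 9.553*u + 4.2025)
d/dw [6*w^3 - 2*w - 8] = 18*w^2 - 2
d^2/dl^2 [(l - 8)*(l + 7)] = 2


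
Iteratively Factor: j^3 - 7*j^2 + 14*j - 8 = (j - 1)*(j^2 - 6*j + 8) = (j - 2)*(j - 1)*(j - 4)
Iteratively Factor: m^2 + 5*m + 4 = (m + 1)*(m + 4)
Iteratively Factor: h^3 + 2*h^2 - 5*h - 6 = (h + 1)*(h^2 + h - 6) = (h + 1)*(h + 3)*(h - 2)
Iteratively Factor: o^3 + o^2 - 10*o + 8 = (o + 4)*(o^2 - 3*o + 2) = (o - 2)*(o + 4)*(o - 1)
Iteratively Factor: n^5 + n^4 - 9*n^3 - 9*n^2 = (n - 3)*(n^4 + 4*n^3 + 3*n^2) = n*(n - 3)*(n^3 + 4*n^2 + 3*n) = n^2*(n - 3)*(n^2 + 4*n + 3) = n^2*(n - 3)*(n + 1)*(n + 3)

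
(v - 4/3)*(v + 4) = v^2 + 8*v/3 - 16/3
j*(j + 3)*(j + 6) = j^3 + 9*j^2 + 18*j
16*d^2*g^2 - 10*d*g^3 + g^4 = g^2*(-8*d + g)*(-2*d + g)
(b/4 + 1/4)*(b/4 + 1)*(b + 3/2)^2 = b^4/16 + b^3/2 + 85*b^2/64 + 93*b/64 + 9/16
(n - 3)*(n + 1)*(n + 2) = n^3 - 7*n - 6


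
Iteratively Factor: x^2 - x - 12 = (x + 3)*(x - 4)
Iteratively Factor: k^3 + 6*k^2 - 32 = (k + 4)*(k^2 + 2*k - 8) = (k - 2)*(k + 4)*(k + 4)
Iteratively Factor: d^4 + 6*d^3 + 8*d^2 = (d)*(d^3 + 6*d^2 + 8*d) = d*(d + 4)*(d^2 + 2*d) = d*(d + 2)*(d + 4)*(d)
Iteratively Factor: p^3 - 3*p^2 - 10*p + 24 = (p - 4)*(p^2 + p - 6) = (p - 4)*(p + 3)*(p - 2)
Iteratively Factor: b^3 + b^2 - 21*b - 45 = (b - 5)*(b^2 + 6*b + 9) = (b - 5)*(b + 3)*(b + 3)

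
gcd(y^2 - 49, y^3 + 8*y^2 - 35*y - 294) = y + 7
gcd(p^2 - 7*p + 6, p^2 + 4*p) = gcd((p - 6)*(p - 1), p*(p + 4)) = 1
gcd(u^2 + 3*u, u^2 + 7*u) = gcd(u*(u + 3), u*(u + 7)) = u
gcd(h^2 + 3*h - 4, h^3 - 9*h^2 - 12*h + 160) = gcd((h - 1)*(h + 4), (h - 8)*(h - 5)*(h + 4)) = h + 4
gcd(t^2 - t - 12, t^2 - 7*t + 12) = t - 4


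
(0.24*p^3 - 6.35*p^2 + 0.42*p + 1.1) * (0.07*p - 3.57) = 0.0168*p^4 - 1.3013*p^3 + 22.6989*p^2 - 1.4224*p - 3.927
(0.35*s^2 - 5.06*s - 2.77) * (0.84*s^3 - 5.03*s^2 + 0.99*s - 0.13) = 0.294*s^5 - 6.0109*s^4 + 23.4715*s^3 + 8.8782*s^2 - 2.0845*s + 0.3601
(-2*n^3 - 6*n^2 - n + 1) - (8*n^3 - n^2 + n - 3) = -10*n^3 - 5*n^2 - 2*n + 4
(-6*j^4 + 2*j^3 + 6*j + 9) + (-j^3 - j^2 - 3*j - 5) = -6*j^4 + j^3 - j^2 + 3*j + 4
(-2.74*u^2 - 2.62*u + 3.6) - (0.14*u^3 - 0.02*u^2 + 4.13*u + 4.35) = -0.14*u^3 - 2.72*u^2 - 6.75*u - 0.75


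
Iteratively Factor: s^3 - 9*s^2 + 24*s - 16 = (s - 4)*(s^2 - 5*s + 4) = (s - 4)^2*(s - 1)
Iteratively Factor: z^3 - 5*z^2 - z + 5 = (z - 5)*(z^2 - 1) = (z - 5)*(z + 1)*(z - 1)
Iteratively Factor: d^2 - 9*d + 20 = (d - 5)*(d - 4)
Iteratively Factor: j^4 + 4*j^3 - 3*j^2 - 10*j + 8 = (j + 2)*(j^3 + 2*j^2 - 7*j + 4) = (j - 1)*(j + 2)*(j^2 + 3*j - 4) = (j - 1)^2*(j + 2)*(j + 4)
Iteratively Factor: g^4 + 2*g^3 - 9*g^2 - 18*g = (g)*(g^3 + 2*g^2 - 9*g - 18) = g*(g - 3)*(g^2 + 5*g + 6) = g*(g - 3)*(g + 3)*(g + 2)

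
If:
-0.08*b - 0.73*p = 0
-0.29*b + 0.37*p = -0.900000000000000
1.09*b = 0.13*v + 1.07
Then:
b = 2.72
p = -0.30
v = 14.60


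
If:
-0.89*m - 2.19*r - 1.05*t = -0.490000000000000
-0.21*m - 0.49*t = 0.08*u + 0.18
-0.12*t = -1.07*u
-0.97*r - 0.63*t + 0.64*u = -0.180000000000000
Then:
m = 0.01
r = 0.40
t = -0.36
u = -0.04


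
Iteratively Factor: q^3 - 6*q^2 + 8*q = (q - 4)*(q^2 - 2*q) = (q - 4)*(q - 2)*(q)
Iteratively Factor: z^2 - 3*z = (z)*(z - 3)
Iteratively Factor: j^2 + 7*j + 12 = (j + 4)*(j + 3)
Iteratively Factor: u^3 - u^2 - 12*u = (u)*(u^2 - u - 12) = u*(u + 3)*(u - 4)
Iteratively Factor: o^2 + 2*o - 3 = (o + 3)*(o - 1)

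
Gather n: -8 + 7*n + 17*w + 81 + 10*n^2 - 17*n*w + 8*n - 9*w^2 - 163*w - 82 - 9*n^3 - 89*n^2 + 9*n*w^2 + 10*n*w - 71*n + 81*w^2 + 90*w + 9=-9*n^3 - 79*n^2 + n*(9*w^2 - 7*w - 56) + 72*w^2 - 56*w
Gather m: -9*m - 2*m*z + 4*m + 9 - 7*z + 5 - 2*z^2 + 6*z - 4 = m*(-2*z - 5) - 2*z^2 - z + 10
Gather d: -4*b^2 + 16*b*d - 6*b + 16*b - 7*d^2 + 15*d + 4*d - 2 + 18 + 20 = -4*b^2 + 10*b - 7*d^2 + d*(16*b + 19) + 36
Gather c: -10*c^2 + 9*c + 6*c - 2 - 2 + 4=-10*c^2 + 15*c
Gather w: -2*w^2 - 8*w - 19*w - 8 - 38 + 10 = -2*w^2 - 27*w - 36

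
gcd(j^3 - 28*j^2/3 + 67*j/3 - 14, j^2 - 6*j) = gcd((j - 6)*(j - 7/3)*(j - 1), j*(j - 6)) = j - 6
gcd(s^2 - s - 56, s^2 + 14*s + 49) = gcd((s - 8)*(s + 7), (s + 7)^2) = s + 7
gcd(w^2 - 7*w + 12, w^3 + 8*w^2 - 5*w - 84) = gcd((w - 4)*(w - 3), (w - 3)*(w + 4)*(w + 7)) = w - 3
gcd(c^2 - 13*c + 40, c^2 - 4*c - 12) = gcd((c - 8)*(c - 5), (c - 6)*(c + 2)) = 1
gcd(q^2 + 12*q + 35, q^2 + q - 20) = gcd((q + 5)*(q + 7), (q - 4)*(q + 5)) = q + 5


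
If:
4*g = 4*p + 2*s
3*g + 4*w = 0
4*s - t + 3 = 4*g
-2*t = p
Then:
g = -4*w/3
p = 2/5 - 32*w/45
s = -56*w/45 - 4/5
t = 16*w/45 - 1/5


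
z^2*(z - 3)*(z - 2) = z^4 - 5*z^3 + 6*z^2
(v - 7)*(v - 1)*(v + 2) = v^3 - 6*v^2 - 9*v + 14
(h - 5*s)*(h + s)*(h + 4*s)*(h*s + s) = h^4*s + h^3*s - 21*h^2*s^3 - 20*h*s^4 - 21*h*s^3 - 20*s^4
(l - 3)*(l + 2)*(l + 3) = l^3 + 2*l^2 - 9*l - 18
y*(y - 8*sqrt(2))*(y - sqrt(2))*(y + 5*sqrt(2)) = y^4 - 4*sqrt(2)*y^3 - 74*y^2 + 80*sqrt(2)*y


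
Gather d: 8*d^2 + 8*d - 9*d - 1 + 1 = 8*d^2 - d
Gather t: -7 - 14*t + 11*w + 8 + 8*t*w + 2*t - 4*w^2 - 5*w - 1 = t*(8*w - 12) - 4*w^2 + 6*w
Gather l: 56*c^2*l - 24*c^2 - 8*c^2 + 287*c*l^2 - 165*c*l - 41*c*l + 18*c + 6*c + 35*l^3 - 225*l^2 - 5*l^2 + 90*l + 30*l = -32*c^2 + 24*c + 35*l^3 + l^2*(287*c - 230) + l*(56*c^2 - 206*c + 120)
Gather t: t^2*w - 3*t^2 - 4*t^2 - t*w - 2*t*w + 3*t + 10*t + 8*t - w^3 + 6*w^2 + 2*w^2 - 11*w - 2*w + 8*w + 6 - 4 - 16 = t^2*(w - 7) + t*(21 - 3*w) - w^3 + 8*w^2 - 5*w - 14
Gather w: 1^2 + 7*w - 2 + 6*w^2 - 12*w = 6*w^2 - 5*w - 1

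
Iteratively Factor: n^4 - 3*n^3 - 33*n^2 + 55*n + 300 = (n - 5)*(n^3 + 2*n^2 - 23*n - 60) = (n - 5)*(n + 4)*(n^2 - 2*n - 15) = (n - 5)^2*(n + 4)*(n + 3)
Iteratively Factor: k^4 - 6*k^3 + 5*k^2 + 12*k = (k - 3)*(k^3 - 3*k^2 - 4*k) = (k - 4)*(k - 3)*(k^2 + k) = k*(k - 4)*(k - 3)*(k + 1)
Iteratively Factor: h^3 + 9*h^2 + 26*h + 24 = (h + 3)*(h^2 + 6*h + 8) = (h + 2)*(h + 3)*(h + 4)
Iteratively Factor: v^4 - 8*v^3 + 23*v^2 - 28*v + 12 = (v - 1)*(v^3 - 7*v^2 + 16*v - 12) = (v - 2)*(v - 1)*(v^2 - 5*v + 6) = (v - 2)^2*(v - 1)*(v - 3)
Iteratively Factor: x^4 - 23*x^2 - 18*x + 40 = (x + 2)*(x^3 - 2*x^2 - 19*x + 20) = (x + 2)*(x + 4)*(x^2 - 6*x + 5) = (x - 1)*(x + 2)*(x + 4)*(x - 5)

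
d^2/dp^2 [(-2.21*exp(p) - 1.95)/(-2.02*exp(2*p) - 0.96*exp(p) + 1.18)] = (9.017684*exp(4*p) + 27.541488*exp(3*p) + 42.950856*exp(2*p) + 22.892688*exp(p) + 5.286164)*exp(p)/(8.242408*exp(6*p) + 11.751552*exp(5*p) - 8.85972*exp(4*p) - 12.8448*exp(3*p) + 5.17548*exp(2*p) + 4.010112*exp(p) - 1.643032)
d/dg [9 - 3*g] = -3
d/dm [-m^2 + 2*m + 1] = 2 - 2*m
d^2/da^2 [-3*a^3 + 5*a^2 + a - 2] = 10 - 18*a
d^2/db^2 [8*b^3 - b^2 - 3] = 48*b - 2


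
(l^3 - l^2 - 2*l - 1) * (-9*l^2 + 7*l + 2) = -9*l^5 + 16*l^4 + 13*l^3 - 7*l^2 - 11*l - 2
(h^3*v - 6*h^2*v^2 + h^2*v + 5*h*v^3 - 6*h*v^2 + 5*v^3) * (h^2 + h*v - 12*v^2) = h^5*v - 5*h^4*v^2 + h^4*v - 13*h^3*v^3 - 5*h^3*v^2 + 77*h^2*v^4 - 13*h^2*v^3 - 60*h*v^5 + 77*h*v^4 - 60*v^5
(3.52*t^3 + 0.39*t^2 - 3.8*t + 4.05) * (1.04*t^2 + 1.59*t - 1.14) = 3.6608*t^5 + 6.0024*t^4 - 7.3447*t^3 - 2.2746*t^2 + 10.7715*t - 4.617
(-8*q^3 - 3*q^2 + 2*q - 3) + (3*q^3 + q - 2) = -5*q^3 - 3*q^2 + 3*q - 5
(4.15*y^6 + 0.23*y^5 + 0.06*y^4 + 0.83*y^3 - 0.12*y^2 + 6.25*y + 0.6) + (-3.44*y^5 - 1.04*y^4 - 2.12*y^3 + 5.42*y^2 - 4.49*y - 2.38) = 4.15*y^6 - 3.21*y^5 - 0.98*y^4 - 1.29*y^3 + 5.3*y^2 + 1.76*y - 1.78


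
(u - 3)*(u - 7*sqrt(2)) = u^2 - 7*sqrt(2)*u - 3*u + 21*sqrt(2)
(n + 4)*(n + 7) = n^2 + 11*n + 28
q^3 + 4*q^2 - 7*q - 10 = (q - 2)*(q + 1)*(q + 5)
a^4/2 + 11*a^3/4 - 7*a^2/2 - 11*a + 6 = (a/2 + 1)*(a - 2)*(a - 1/2)*(a + 6)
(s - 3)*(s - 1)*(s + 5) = s^3 + s^2 - 17*s + 15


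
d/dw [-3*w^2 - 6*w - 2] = -6*w - 6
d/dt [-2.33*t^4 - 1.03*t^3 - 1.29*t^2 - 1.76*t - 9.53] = -9.32*t^3 - 3.09*t^2 - 2.58*t - 1.76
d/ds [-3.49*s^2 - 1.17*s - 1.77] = -6.98*s - 1.17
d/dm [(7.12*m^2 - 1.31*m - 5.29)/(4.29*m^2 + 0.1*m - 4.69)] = (6.3319*m^2 - 21.3974*m + 6.6729)/(18.4041*m^4 + 0.858*m^3 - 40.2302*m^2 - 0.938*m + 21.9961)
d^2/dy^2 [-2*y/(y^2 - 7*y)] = -4/(y^3 - 21*y^2 + 147*y - 343)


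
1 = 1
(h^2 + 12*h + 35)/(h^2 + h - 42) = (h + 5)/(h - 6)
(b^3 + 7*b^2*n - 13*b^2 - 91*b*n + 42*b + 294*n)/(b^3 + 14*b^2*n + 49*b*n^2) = (b^2 - 13*b + 42)/(b*(b + 7*n))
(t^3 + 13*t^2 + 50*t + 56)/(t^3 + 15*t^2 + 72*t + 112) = (t + 2)/(t + 4)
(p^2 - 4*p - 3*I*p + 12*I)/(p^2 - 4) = (p^2 - 4*p - 3*I*p + 12*I)/(p^2 - 4)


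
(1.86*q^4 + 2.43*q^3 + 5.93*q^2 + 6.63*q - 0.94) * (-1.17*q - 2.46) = -2.1762*q^5 - 7.4187*q^4 - 12.9159*q^3 - 22.3449*q^2 - 15.21*q + 2.3124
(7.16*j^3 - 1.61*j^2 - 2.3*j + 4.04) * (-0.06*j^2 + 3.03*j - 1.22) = -0.4296*j^5 + 21.7914*j^4 - 13.4755*j^3 - 5.2472*j^2 + 15.0472*j - 4.9288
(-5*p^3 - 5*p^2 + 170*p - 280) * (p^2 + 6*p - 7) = -5*p^5 - 35*p^4 + 175*p^3 + 775*p^2 - 2870*p + 1960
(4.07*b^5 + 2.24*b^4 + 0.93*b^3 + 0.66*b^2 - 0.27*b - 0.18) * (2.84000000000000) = 11.5588*b^5 + 6.3616*b^4 + 2.6412*b^3 + 1.8744*b^2 - 0.7668*b - 0.5112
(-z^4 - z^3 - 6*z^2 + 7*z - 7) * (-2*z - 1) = 2*z^5 + 3*z^4 + 13*z^3 - 8*z^2 + 7*z + 7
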